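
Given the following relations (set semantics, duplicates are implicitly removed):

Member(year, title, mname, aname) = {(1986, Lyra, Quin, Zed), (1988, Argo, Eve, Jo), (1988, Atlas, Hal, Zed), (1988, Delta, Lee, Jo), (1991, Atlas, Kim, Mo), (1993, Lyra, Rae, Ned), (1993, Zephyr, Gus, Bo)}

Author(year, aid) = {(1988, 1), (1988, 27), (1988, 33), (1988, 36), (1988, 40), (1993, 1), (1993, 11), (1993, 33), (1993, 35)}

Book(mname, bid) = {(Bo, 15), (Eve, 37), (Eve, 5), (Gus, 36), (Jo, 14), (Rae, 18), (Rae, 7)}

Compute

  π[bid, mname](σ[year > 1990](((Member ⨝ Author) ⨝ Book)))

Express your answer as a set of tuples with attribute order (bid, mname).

{(18, Rae), (36, Gus), (7, Rae)}

Member ⋈ Author (natural join on year): {(1988, Argo, Eve, Jo, 1), (1988, Argo, Eve, Jo, 27), (1988, Argo, Eve, Jo, 33), (1988, Argo, Eve, Jo, 36), (1988, Argo, Eve, Jo, 40), (1988, Atlas, Hal, Zed, 1), (1988, Atlas, Hal, Zed, 27), (1988, Atlas, Hal, Zed, 33), (1988, Atlas, Hal, Zed, 36), (1988, Atlas, Hal, Zed, 40), (1988, Delta, Lee, Jo, 1), (1988, Delta, Lee, Jo, 27), (1988, Delta, Lee, Jo, 33), (1988, Delta, Lee, Jo, 36), (1988, Delta, Lee, Jo, 40), (1993, Lyra, Rae, Ned, 1), (1993, Lyra, Rae, Ned, 11), (1993, Lyra, Rae, Ned, 33), (1993, Lyra, Rae, Ned, 35), (1993, Zephyr, Gus, Bo, 1), (1993, Zephyr, Gus, Bo, 11), (1993, Zephyr, Gus, Bo, 33), (1993, Zephyr, Gus, Bo, 35)}
(Member ⨝ Author) ⋈ Book (natural join on mname): {(1988, Argo, Eve, Jo, 1, 37), (1988, Argo, Eve, Jo, 1, 5), (1988, Argo, Eve, Jo, 27, 37), (1988, Argo, Eve, Jo, 27, 5), (1988, Argo, Eve, Jo, 33, 37), (1988, Argo, Eve, Jo, 33, 5), (1988, Argo, Eve, Jo, 36, 37), (1988, Argo, Eve, Jo, 36, 5), (1988, Argo, Eve, Jo, 40, 37), (1988, Argo, Eve, Jo, 40, 5), (1993, Lyra, Rae, Ned, 1, 18), (1993, Lyra, Rae, Ned, 1, 7), (1993, Lyra, Rae, Ned, 11, 18), (1993, Lyra, Rae, Ned, 11, 7), (1993, Lyra, Rae, Ned, 33, 18), (1993, Lyra, Rae, Ned, 33, 7), (1993, Lyra, Rae, Ned, 35, 18), (1993, Lyra, Rae, Ned, 35, 7), (1993, Zephyr, Gus, Bo, 1, 36), (1993, Zephyr, Gus, Bo, 11, 36), (1993, Zephyr, Gus, Bo, 33, 36), (1993, Zephyr, Gus, Bo, 35, 36)}
σ[year > 1990]: keep tuples satisfying year > 1990 → {(1993, Lyra, Rae, Ned, 1, 18), (1993, Lyra, Rae, Ned, 1, 7), (1993, Lyra, Rae, Ned, 11, 18), (1993, Lyra, Rae, Ned, 11, 7), (1993, Lyra, Rae, Ned, 33, 18), (1993, Lyra, Rae, Ned, 33, 7), (1993, Lyra, Rae, Ned, 35, 18), (1993, Lyra, Rae, Ned, 35, 7), (1993, Zephyr, Gus, Bo, 1, 36), (1993, Zephyr, Gus, Bo, 11, 36), (1993, Zephyr, Gus, Bo, 33, 36), (1993, Zephyr, Gus, Bo, 35, 36)}
π_{bid, mname} gives {(18, Rae), (36, Gus), (7, Rae)} (9 duplicate(s) eliminated).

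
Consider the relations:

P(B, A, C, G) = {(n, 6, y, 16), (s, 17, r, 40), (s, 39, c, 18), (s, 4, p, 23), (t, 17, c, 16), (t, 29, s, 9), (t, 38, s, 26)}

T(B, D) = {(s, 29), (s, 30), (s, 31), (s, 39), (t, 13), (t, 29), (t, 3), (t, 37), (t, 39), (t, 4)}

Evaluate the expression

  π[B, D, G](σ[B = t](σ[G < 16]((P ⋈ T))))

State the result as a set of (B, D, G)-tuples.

P ⋈ T (natural join on B): {(s, 17, r, 40, 29), (s, 17, r, 40, 30), (s, 17, r, 40, 31), (s, 17, r, 40, 39), (s, 39, c, 18, 29), (s, 39, c, 18, 30), (s, 39, c, 18, 31), (s, 39, c, 18, 39), (s, 4, p, 23, 29), (s, 4, p, 23, 30), (s, 4, p, 23, 31), (s, 4, p, 23, 39), (t, 17, c, 16, 13), (t, 17, c, 16, 29), (t, 17, c, 16, 3), (t, 17, c, 16, 37), (t, 17, c, 16, 39), (t, 17, c, 16, 4), (t, 29, s, 9, 13), (t, 29, s, 9, 29), (t, 29, s, 9, 3), (t, 29, s, 9, 37), (t, 29, s, 9, 39), (t, 29, s, 9, 4), (t, 38, s, 26, 13), (t, 38, s, 26, 29), (t, 38, s, 26, 3), (t, 38, s, 26, 37), (t, 38, s, 26, 39), (t, 38, s, 26, 4)}
Selection G < 16: {(t, 29, s, 9, 13), (t, 29, s, 9, 29), (t, 29, s, 9, 3), (t, 29, s, 9, 37), (t, 29, s, 9, 39), (t, 29, s, 9, 4)}
Selection B = t: {(t, 29, s, 9, 13), (t, 29, s, 9, 29), (t, 29, s, 9, 3), (t, 29, s, 9, 37), (t, 29, s, 9, 39), (t, 29, s, 9, 4)}
π[B, D, G]: project onto (B, D, G) → {(t, 13, 9), (t, 29, 9), (t, 3, 9), (t, 37, 9), (t, 39, 9), (t, 4, 9)}

{(t, 13, 9), (t, 29, 9), (t, 3, 9), (t, 37, 9), (t, 39, 9), (t, 4, 9)}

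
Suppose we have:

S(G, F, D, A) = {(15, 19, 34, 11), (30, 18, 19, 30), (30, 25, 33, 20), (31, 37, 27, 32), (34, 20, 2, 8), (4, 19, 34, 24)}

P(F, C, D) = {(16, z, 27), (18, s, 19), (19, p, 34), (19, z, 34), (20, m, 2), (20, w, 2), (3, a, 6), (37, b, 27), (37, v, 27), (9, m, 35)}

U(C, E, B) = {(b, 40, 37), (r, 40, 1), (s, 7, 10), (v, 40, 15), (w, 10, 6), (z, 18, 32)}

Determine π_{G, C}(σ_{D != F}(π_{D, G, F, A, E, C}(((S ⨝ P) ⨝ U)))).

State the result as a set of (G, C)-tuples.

Natural join on F, D: {(15, 19, 34, 11, p), (15, 19, 34, 11, z), (30, 18, 19, 30, s), (31, 37, 27, 32, b), (31, 37, 27, 32, v), (34, 20, 2, 8, m), (34, 20, 2, 8, w), (4, 19, 34, 24, p), (4, 19, 34, 24, z)}
Natural join on C: {(15, 19, 34, 11, z, 18, 32), (30, 18, 19, 30, s, 7, 10), (31, 37, 27, 32, b, 40, 37), (31, 37, 27, 32, v, 40, 15), (34, 20, 2, 8, w, 10, 6), (4, 19, 34, 24, z, 18, 32)}
π[D, G, F, A, E, C]: project onto (D, G, F, A, E, C) → {(19, 30, 18, 30, 7, s), (2, 34, 20, 8, 10, w), (27, 31, 37, 32, 40, b), (27, 31, 37, 32, 40, v), (34, 15, 19, 11, 18, z), (34, 4, 19, 24, 18, z)}
σ[D != F]: keep tuples satisfying D != F → {(19, 30, 18, 30, 7, s), (2, 34, 20, 8, 10, w), (27, 31, 37, 32, 40, b), (27, 31, 37, 32, 40, v), (34, 15, 19, 11, 18, z), (34, 4, 19, 24, 18, z)}
π[G, C]: project onto (G, C) → {(15, z), (30, s), (31, b), (31, v), (34, w), (4, z)}

{(15, z), (30, s), (31, b), (31, v), (34, w), (4, z)}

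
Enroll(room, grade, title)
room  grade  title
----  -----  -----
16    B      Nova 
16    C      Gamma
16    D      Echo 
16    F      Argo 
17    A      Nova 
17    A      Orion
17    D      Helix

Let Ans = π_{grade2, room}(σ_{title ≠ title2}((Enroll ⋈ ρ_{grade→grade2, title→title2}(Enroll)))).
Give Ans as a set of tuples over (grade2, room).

ρ[grade→grade2, title→title2]: schema becomes (room, grade2, title2); tuples unchanged.
Joining Enroll and ρ_{grade→grade2, title→title2}(Enroll) on room yields {(16, B, Nova, B, Nova), (16, B, Nova, C, Gamma), (16, B, Nova, D, Echo), (16, B, Nova, F, Argo), (16, C, Gamma, B, Nova), (16, C, Gamma, C, Gamma), (16, C, Gamma, D, Echo), (16, C, Gamma, F, Argo), (16, D, Echo, B, Nova), (16, D, Echo, C, Gamma), (16, D, Echo, D, Echo), (16, D, Echo, F, Argo), (16, F, Argo, B, Nova), (16, F, Argo, C, Gamma), (16, F, Argo, D, Echo), (16, F, Argo, F, Argo), (17, A, Nova, A, Nova), (17, A, Nova, A, Orion), (17, A, Nova, D, Helix), (17, A, Orion, A, Nova), (17, A, Orion, A, Orion), (17, A, Orion, D, Helix), (17, D, Helix, A, Nova), (17, D, Helix, A, Orion), (17, D, Helix, D, Helix)}.
Filtering on title ≠ title2 leaves {(16, B, Nova, C, Gamma), (16, B, Nova, D, Echo), (16, B, Nova, F, Argo), (16, C, Gamma, B, Nova), (16, C, Gamma, D, Echo), (16, C, Gamma, F, Argo), (16, D, Echo, B, Nova), (16, D, Echo, C, Gamma), (16, D, Echo, F, Argo), (16, F, Argo, B, Nova), (16, F, Argo, C, Gamma), (16, F, Argo, D, Echo), (17, A, Nova, A, Orion), (17, A, Nova, D, Helix), (17, A, Orion, A, Nova), (17, A, Orion, D, Helix), (17, D, Helix, A, Nova), (17, D, Helix, A, Orion)}.
π[grade2, room]: project onto (grade2, room) (12 duplicate(s) eliminated) → {(A, 17), (B, 16), (C, 16), (D, 16), (D, 17), (F, 16)}

{(A, 17), (B, 16), (C, 16), (D, 16), (D, 17), (F, 16)}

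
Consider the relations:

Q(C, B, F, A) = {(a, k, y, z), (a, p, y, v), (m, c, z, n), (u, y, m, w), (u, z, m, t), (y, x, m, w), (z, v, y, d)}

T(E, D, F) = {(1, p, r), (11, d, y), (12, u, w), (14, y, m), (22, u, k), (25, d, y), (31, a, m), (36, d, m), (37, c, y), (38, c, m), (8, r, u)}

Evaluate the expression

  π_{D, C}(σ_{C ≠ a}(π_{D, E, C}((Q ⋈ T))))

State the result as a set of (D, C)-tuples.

{(a, u), (a, y), (c, u), (c, y), (c, z), (d, u), (d, y), (d, z), (y, u), (y, y)}

Joining Q and T on F yields {(a, k, y, z, 11, d), (a, k, y, z, 25, d), (a, k, y, z, 37, c), (a, p, y, v, 11, d), (a, p, y, v, 25, d), (a, p, y, v, 37, c), (u, y, m, w, 14, y), (u, y, m, w, 31, a), (u, y, m, w, 36, d), (u, y, m, w, 38, c), (u, z, m, t, 14, y), (u, z, m, t, 31, a), (u, z, m, t, 36, d), (u, z, m, t, 38, c), (y, x, m, w, 14, y), (y, x, m, w, 31, a), (y, x, m, w, 36, d), (y, x, m, w, 38, c), (z, v, y, d, 11, d), (z, v, y, d, 25, d), (z, v, y, d, 37, c)}.
Projecting to D, E, C (7 duplicate(s) eliminated): {(a, 31, u), (a, 31, y), (c, 37, a), (c, 37, z), (c, 38, u), (c, 38, y), (d, 11, a), (d, 11, z), (d, 25, a), (d, 25, z), (d, 36, u), (d, 36, y), (y, 14, u), (y, 14, y)}
σ[C ≠ a]: keep tuples satisfying C ≠ a → {(a, 31, u), (a, 31, y), (c, 37, z), (c, 38, u), (c, 38, y), (d, 11, z), (d, 25, z), (d, 36, u), (d, 36, y), (y, 14, u), (y, 14, y)}
Projecting to D, C (1 duplicate(s) eliminated): {(a, u), (a, y), (c, u), (c, y), (c, z), (d, u), (d, y), (d, z), (y, u), (y, y)}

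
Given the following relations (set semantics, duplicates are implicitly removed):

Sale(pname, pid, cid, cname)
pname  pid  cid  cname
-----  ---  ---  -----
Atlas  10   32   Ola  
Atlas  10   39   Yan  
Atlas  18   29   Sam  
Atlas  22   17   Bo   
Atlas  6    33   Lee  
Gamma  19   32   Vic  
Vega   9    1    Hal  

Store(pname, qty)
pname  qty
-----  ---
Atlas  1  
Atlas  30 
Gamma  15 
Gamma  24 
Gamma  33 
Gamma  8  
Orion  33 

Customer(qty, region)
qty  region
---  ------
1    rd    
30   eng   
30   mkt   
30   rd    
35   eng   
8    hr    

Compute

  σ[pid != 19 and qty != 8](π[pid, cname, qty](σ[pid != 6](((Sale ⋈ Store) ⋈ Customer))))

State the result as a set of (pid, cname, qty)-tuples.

{(10, Ola, 1), (10, Ola, 30), (10, Yan, 1), (10, Yan, 30), (18, Sam, 1), (18, Sam, 30), (22, Bo, 1), (22, Bo, 30)}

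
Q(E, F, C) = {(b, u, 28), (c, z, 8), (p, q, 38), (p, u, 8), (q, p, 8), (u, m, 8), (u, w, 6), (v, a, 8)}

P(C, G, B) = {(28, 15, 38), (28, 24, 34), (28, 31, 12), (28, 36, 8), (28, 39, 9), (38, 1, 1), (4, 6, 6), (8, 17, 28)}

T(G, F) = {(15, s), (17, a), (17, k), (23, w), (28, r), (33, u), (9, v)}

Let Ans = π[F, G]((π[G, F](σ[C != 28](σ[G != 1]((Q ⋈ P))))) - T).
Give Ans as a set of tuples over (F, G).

Joining Q and P on C yields {(b, u, 28, 15, 38), (b, u, 28, 24, 34), (b, u, 28, 31, 12), (b, u, 28, 36, 8), (b, u, 28, 39, 9), (c, z, 8, 17, 28), (p, q, 38, 1, 1), (p, u, 8, 17, 28), (q, p, 8, 17, 28), (u, m, 8, 17, 28), (v, a, 8, 17, 28)}.
σ[G != 1]: keep tuples satisfying G != 1 → {(b, u, 28, 15, 38), (b, u, 28, 24, 34), (b, u, 28, 31, 12), (b, u, 28, 36, 8), (b, u, 28, 39, 9), (c, z, 8, 17, 28), (p, u, 8, 17, 28), (q, p, 8, 17, 28), (u, m, 8, 17, 28), (v, a, 8, 17, 28)}
σ[C != 28]: keep tuples satisfying C != 28 → {(c, z, 8, 17, 28), (p, u, 8, 17, 28), (q, p, 8, 17, 28), (u, m, 8, 17, 28), (v, a, 8, 17, 28)}
Projecting to G, F: {(17, a), (17, m), (17, p), (17, u), (17, z)}
Set difference of the two operands is {(17, m), (17, p), (17, u), (17, z)}.
Projecting to F, G: {(m, 17), (p, 17), (u, 17), (z, 17)}

{(m, 17), (p, 17), (u, 17), (z, 17)}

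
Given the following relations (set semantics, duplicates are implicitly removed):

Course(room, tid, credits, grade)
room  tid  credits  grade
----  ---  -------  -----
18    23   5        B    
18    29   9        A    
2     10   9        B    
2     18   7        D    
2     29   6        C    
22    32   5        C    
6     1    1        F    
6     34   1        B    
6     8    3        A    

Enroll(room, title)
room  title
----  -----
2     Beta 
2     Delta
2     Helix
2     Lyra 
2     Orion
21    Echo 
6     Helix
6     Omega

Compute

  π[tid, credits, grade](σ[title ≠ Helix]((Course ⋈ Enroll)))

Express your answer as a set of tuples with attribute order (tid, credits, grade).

Joining Course and Enroll on room yields {(2, 10, 9, B, Beta), (2, 10, 9, B, Delta), (2, 10, 9, B, Helix), (2, 10, 9, B, Lyra), (2, 10, 9, B, Orion), (2, 18, 7, D, Beta), (2, 18, 7, D, Delta), (2, 18, 7, D, Helix), (2, 18, 7, D, Lyra), (2, 18, 7, D, Orion), (2, 29, 6, C, Beta), (2, 29, 6, C, Delta), (2, 29, 6, C, Helix), (2, 29, 6, C, Lyra), (2, 29, 6, C, Orion), (6, 1, 1, F, Helix), (6, 1, 1, F, Omega), (6, 34, 1, B, Helix), (6, 34, 1, B, Omega), (6, 8, 3, A, Helix), (6, 8, 3, A, Omega)}.
Apply σ_{title ≠ Helix}; surviving tuples: {(2, 10, 9, B, Beta), (2, 10, 9, B, Delta), (2, 10, 9, B, Lyra), (2, 10, 9, B, Orion), (2, 18, 7, D, Beta), (2, 18, 7, D, Delta), (2, 18, 7, D, Lyra), (2, 18, 7, D, Orion), (2, 29, 6, C, Beta), (2, 29, 6, C, Delta), (2, 29, 6, C, Lyra), (2, 29, 6, C, Orion), (6, 1, 1, F, Omega), (6, 34, 1, B, Omega), (6, 8, 3, A, Omega)}
Keep only column(s) tid, credits, grade (9 duplicate(s) eliminated): {(1, 1, F), (10, 9, B), (18, 7, D), (29, 6, C), (34, 1, B), (8, 3, A)}

{(1, 1, F), (10, 9, B), (18, 7, D), (29, 6, C), (34, 1, B), (8, 3, A)}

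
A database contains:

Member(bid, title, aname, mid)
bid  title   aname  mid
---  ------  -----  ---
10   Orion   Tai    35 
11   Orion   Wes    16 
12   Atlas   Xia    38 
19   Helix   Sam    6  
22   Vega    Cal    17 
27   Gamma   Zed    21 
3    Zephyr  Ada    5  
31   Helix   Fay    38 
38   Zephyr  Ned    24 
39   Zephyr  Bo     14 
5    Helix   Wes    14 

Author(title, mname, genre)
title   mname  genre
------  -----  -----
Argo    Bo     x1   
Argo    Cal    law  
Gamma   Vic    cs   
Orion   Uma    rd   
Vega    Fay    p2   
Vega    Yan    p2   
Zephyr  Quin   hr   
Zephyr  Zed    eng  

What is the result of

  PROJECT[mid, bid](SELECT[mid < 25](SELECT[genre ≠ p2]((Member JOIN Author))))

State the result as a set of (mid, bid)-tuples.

{(14, 39), (16, 11), (21, 27), (24, 38), (5, 3)}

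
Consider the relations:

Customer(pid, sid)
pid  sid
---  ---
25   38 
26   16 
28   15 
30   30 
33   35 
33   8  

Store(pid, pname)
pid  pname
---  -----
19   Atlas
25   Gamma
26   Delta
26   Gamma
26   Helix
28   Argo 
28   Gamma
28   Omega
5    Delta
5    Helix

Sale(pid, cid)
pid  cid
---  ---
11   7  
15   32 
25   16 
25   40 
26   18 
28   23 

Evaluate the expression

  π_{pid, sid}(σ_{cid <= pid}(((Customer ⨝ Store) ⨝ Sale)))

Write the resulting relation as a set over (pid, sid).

{(25, 38), (26, 16), (28, 15)}

Natural join on pid: {(25, 38, Gamma), (26, 16, Delta), (26, 16, Gamma), (26, 16, Helix), (28, 15, Argo), (28, 15, Gamma), (28, 15, Omega)}
Natural join on pid: {(25, 38, Gamma, 16), (25, 38, Gamma, 40), (26, 16, Delta, 18), (26, 16, Gamma, 18), (26, 16, Helix, 18), (28, 15, Argo, 23), (28, 15, Gamma, 23), (28, 15, Omega, 23)}
Apply σ_{cid <= pid}; surviving tuples: {(25, 38, Gamma, 16), (26, 16, Delta, 18), (26, 16, Gamma, 18), (26, 16, Helix, 18), (28, 15, Argo, 23), (28, 15, Gamma, 23), (28, 15, Omega, 23)}
Projecting to pid, sid (4 duplicate(s) eliminated): {(25, 38), (26, 16), (28, 15)}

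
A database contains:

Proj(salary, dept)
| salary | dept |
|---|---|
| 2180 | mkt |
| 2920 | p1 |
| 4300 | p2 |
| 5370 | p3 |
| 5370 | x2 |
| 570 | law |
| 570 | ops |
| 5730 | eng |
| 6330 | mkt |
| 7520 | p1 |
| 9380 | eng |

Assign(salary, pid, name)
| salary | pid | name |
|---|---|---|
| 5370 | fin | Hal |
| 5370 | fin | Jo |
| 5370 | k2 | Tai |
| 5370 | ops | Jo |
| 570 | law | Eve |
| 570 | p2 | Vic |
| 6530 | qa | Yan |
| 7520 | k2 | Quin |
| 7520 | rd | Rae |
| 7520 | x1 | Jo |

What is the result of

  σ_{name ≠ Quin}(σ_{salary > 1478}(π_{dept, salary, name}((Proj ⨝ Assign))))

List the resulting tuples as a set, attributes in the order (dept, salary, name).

{(p1, 7520, Jo), (p1, 7520, Rae), (p3, 5370, Hal), (p3, 5370, Jo), (p3, 5370, Tai), (x2, 5370, Hal), (x2, 5370, Jo), (x2, 5370, Tai)}

Proj ⋈ Assign (natural join on salary): {(5370, p3, fin, Hal), (5370, p3, fin, Jo), (5370, p3, k2, Tai), (5370, p3, ops, Jo), (5370, x2, fin, Hal), (5370, x2, fin, Jo), (5370, x2, k2, Tai), (5370, x2, ops, Jo), (570, law, law, Eve), (570, law, p2, Vic), (570, ops, law, Eve), (570, ops, p2, Vic), (7520, p1, k2, Quin), (7520, p1, rd, Rae), (7520, p1, x1, Jo)}
π[dept, salary, name]: project onto (dept, salary, name) (2 duplicate(s) eliminated) → {(law, 570, Eve), (law, 570, Vic), (ops, 570, Eve), (ops, 570, Vic), (p1, 7520, Jo), (p1, 7520, Quin), (p1, 7520, Rae), (p3, 5370, Hal), (p3, 5370, Jo), (p3, 5370, Tai), (x2, 5370, Hal), (x2, 5370, Jo), (x2, 5370, Tai)}
σ[salary > 1478]: keep tuples satisfying salary > 1478 → {(p1, 7520, Jo), (p1, 7520, Quin), (p1, 7520, Rae), (p3, 5370, Hal), (p3, 5370, Jo), (p3, 5370, Tai), (x2, 5370, Hal), (x2, 5370, Jo), (x2, 5370, Tai)}
σ[name ≠ Quin]: keep tuples satisfying name ≠ Quin → {(p1, 7520, Jo), (p1, 7520, Rae), (p3, 5370, Hal), (p3, 5370, Jo), (p3, 5370, Tai), (x2, 5370, Hal), (x2, 5370, Jo), (x2, 5370, Tai)}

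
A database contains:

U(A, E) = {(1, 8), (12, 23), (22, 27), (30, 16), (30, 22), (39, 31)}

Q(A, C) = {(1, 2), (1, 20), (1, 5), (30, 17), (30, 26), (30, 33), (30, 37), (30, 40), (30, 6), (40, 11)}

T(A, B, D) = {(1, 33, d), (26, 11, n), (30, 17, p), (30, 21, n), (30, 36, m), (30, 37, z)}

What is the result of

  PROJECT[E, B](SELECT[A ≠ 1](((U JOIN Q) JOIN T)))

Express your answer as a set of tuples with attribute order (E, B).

{(16, 17), (16, 21), (16, 36), (16, 37), (22, 17), (22, 21), (22, 36), (22, 37)}

U ⋈ Q (natural join on A): {(1, 8, 2), (1, 8, 20), (1, 8, 5), (30, 16, 17), (30, 16, 26), (30, 16, 33), (30, 16, 37), (30, 16, 40), (30, 16, 6), (30, 22, 17), (30, 22, 26), (30, 22, 33), (30, 22, 37), (30, 22, 40), (30, 22, 6)}
(U JOIN Q) ⋈ T (natural join on A): {(1, 8, 2, 33, d), (1, 8, 20, 33, d), (1, 8, 5, 33, d), (30, 16, 17, 17, p), (30, 16, 17, 21, n), (30, 16, 17, 36, m), (30, 16, 17, 37, z), (30, 16, 26, 17, p), (30, 16, 26, 21, n), (30, 16, 26, 36, m), (30, 16, 26, 37, z), (30, 16, 33, 17, p), (30, 16, 33, 21, n), (30, 16, 33, 36, m), (30, 16, 33, 37, z), (30, 16, 37, 17, p), (30, 16, 37, 21, n), (30, 16, 37, 36, m), (30, 16, 37, 37, z), (30, 16, 40, 17, p), (30, 16, 40, 21, n), (30, 16, 40, 36, m), (30, 16, 40, 37, z), (30, 16, 6, 17, p), (30, 16, 6, 21, n), (30, 16, 6, 36, m), (30, 16, 6, 37, z), (30, 22, 17, 17, p), (30, 22, 17, 21, n), (30, 22, 17, 36, m), (30, 22, 17, 37, z), (30, 22, 26, 17, p), (30, 22, 26, 21, n), (30, 22, 26, 36, m), (30, 22, 26, 37, z), (30, 22, 33, 17, p), (30, 22, 33, 21, n), (30, 22, 33, 36, m), (30, 22, 33, 37, z), (30, 22, 37, 17, p), (30, 22, 37, 21, n), (30, 22, 37, 36, m), (30, 22, 37, 37, z), (30, 22, 40, 17, p), (30, 22, 40, 21, n), (30, 22, 40, 36, m), (30, 22, 40, 37, z), (30, 22, 6, 17, p), (30, 22, 6, 21, n), (30, 22, 6, 36, m), (30, 22, 6, 37, z)}
Apply σ_{A ≠ 1}; surviving tuples: {(30, 16, 17, 17, p), (30, 16, 17, 21, n), (30, 16, 17, 36, m), (30, 16, 17, 37, z), (30, 16, 26, 17, p), (30, 16, 26, 21, n), (30, 16, 26, 36, m), (30, 16, 26, 37, z), (30, 16, 33, 17, p), (30, 16, 33, 21, n), (30, 16, 33, 36, m), (30, 16, 33, 37, z), (30, 16, 37, 17, p), (30, 16, 37, 21, n), (30, 16, 37, 36, m), (30, 16, 37, 37, z), (30, 16, 40, 17, p), (30, 16, 40, 21, n), (30, 16, 40, 36, m), (30, 16, 40, 37, z), (30, 16, 6, 17, p), (30, 16, 6, 21, n), (30, 16, 6, 36, m), (30, 16, 6, 37, z), (30, 22, 17, 17, p), (30, 22, 17, 21, n), (30, 22, 17, 36, m), (30, 22, 17, 37, z), (30, 22, 26, 17, p), (30, 22, 26, 21, n), (30, 22, 26, 36, m), (30, 22, 26, 37, z), (30, 22, 33, 17, p), (30, 22, 33, 21, n), (30, 22, 33, 36, m), (30, 22, 33, 37, z), (30, 22, 37, 17, p), (30, 22, 37, 21, n), (30, 22, 37, 36, m), (30, 22, 37, 37, z), (30, 22, 40, 17, p), (30, 22, 40, 21, n), (30, 22, 40, 36, m), (30, 22, 40, 37, z), (30, 22, 6, 17, p), (30, 22, 6, 21, n), (30, 22, 6, 36, m), (30, 22, 6, 37, z)}
π[E, B]: project onto (E, B) (40 duplicate(s) eliminated) → {(16, 17), (16, 21), (16, 36), (16, 37), (22, 17), (22, 21), (22, 36), (22, 37)}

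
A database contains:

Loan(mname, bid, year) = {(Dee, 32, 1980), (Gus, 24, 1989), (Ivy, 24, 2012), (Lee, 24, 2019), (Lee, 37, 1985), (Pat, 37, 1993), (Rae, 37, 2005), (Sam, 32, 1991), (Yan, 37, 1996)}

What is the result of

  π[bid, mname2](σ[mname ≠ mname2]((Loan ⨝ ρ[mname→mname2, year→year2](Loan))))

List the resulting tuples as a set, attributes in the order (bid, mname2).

{(24, Gus), (24, Ivy), (24, Lee), (32, Dee), (32, Sam), (37, Lee), (37, Pat), (37, Rae), (37, Yan)}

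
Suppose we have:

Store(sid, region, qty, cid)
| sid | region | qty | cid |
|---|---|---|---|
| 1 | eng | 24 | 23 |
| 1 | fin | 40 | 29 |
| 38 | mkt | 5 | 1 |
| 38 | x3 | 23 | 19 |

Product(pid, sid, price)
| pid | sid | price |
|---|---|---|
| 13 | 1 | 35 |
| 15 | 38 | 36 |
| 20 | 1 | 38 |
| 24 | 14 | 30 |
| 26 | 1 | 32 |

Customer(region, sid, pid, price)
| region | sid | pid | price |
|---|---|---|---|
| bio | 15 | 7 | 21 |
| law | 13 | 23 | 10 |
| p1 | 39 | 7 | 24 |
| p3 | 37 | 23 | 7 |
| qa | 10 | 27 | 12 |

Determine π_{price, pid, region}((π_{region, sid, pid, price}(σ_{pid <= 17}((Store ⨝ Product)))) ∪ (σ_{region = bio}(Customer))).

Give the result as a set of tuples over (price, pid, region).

{(21, 7, bio), (35, 13, eng), (35, 13, fin), (36, 15, mkt), (36, 15, x3)}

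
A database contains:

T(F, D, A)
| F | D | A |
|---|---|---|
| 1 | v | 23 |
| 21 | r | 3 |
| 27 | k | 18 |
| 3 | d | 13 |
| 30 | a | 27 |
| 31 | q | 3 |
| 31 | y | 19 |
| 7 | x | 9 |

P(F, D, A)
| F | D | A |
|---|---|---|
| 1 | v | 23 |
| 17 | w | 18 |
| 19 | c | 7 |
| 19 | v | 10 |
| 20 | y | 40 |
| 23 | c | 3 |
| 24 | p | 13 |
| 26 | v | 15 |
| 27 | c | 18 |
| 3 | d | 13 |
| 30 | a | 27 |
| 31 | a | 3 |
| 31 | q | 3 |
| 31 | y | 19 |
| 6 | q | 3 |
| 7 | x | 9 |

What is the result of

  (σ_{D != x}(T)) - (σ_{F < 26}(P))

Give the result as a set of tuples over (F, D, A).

{(21, r, 3), (27, k, 18), (30, a, 27), (31, q, 3), (31, y, 19)}

σ[D != x]: keep tuples satisfying D != x → {(1, v, 23), (21, r, 3), (27, k, 18), (3, d, 13), (30, a, 27), (31, q, 3), (31, y, 19)}
σ[F < 26]: keep tuples satisfying F < 26 → {(1, v, 23), (17, w, 18), (19, c, 7), (19, v, 10), (20, y, 40), (23, c, 3), (24, p, 13), (3, d, 13), (6, q, 3), (7, x, 9)}
Difference: {(1, v, 23), (21, r, 3), (27, k, 18), (3, d, 13), (30, a, 27), (31, q, 3), (31, y, 19)} with {(1, v, 23), (17, w, 18), (19, c, 7), (19, v, 10), (20, y, 40), (23, c, 3), (24, p, 13), (3, d, 13), (6, q, 3), (7, x, 9)} → {(21, r, 3), (27, k, 18), (30, a, 27), (31, q, 3), (31, y, 19)}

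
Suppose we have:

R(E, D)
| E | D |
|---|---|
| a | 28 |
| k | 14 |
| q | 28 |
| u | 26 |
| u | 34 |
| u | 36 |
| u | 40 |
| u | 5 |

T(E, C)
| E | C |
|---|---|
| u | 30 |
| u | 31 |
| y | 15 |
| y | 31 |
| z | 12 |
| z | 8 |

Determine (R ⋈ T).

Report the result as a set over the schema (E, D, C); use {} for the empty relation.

{(u, 26, 30), (u, 26, 31), (u, 34, 30), (u, 34, 31), (u, 36, 30), (u, 36, 31), (u, 40, 30), (u, 40, 31), (u, 5, 30), (u, 5, 31)}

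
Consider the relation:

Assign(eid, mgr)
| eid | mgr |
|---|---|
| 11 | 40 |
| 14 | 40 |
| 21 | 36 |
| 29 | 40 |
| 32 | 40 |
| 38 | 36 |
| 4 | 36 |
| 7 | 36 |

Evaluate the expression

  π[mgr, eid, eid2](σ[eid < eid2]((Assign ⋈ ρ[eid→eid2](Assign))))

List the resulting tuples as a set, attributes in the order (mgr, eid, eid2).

{(36, 21, 38), (36, 4, 21), (36, 4, 38), (36, 4, 7), (36, 7, 21), (36, 7, 38), (40, 11, 14), (40, 11, 29), (40, 11, 32), (40, 14, 29), (40, 14, 32), (40, 29, 32)}

ρ[eid→eid2]: schema becomes (eid2, mgr); tuples unchanged.
Natural join on mgr: {(11, 40, 11), (11, 40, 14), (11, 40, 29), (11, 40, 32), (14, 40, 11), (14, 40, 14), (14, 40, 29), (14, 40, 32), (21, 36, 21), (21, 36, 38), (21, 36, 4), (21, 36, 7), (29, 40, 11), (29, 40, 14), (29, 40, 29), (29, 40, 32), (32, 40, 11), (32, 40, 14), (32, 40, 29), (32, 40, 32), (38, 36, 21), (38, 36, 38), (38, 36, 4), (38, 36, 7), (4, 36, 21), (4, 36, 38), (4, 36, 4), (4, 36, 7), (7, 36, 21), (7, 36, 38), (7, 36, 4), (7, 36, 7)}
Filtering on eid < eid2 leaves {(11, 40, 14), (11, 40, 29), (11, 40, 32), (14, 40, 29), (14, 40, 32), (21, 36, 38), (29, 40, 32), (4, 36, 21), (4, 36, 38), (4, 36, 7), (7, 36, 21), (7, 36, 38)}.
π_{mgr, eid, eid2} gives {(36, 21, 38), (36, 4, 21), (36, 4, 38), (36, 4, 7), (36, 7, 21), (36, 7, 38), (40, 11, 14), (40, 11, 29), (40, 11, 32), (40, 14, 29), (40, 14, 32), (40, 29, 32)}.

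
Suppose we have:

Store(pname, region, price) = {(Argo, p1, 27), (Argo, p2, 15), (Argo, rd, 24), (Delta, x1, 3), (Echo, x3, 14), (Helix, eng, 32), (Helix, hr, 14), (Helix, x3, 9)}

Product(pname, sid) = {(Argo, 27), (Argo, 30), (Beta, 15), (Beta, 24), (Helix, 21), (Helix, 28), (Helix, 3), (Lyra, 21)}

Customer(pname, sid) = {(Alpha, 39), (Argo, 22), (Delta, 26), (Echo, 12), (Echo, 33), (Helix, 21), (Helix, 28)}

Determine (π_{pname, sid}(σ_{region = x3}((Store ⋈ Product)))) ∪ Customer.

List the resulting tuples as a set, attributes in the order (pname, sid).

Joining Store and Product on pname yields {(Argo, p1, 27, 27), (Argo, p1, 27, 30), (Argo, p2, 15, 27), (Argo, p2, 15, 30), (Argo, rd, 24, 27), (Argo, rd, 24, 30), (Helix, eng, 32, 21), (Helix, eng, 32, 28), (Helix, eng, 32, 3), (Helix, hr, 14, 21), (Helix, hr, 14, 28), (Helix, hr, 14, 3), (Helix, x3, 9, 21), (Helix, x3, 9, 28), (Helix, x3, 9, 3)}.
Apply σ_{region = x3}; surviving tuples: {(Helix, x3, 9, 21), (Helix, x3, 9, 28), (Helix, x3, 9, 3)}
π[pname, sid]: project onto (pname, sid) → {(Helix, 21), (Helix, 28), (Helix, 3)}
Set union of the two operands is {(Alpha, 39), (Argo, 22), (Delta, 26), (Echo, 12), (Echo, 33), (Helix, 21), (Helix, 28), (Helix, 3)}.

{(Alpha, 39), (Argo, 22), (Delta, 26), (Echo, 12), (Echo, 33), (Helix, 21), (Helix, 28), (Helix, 3)}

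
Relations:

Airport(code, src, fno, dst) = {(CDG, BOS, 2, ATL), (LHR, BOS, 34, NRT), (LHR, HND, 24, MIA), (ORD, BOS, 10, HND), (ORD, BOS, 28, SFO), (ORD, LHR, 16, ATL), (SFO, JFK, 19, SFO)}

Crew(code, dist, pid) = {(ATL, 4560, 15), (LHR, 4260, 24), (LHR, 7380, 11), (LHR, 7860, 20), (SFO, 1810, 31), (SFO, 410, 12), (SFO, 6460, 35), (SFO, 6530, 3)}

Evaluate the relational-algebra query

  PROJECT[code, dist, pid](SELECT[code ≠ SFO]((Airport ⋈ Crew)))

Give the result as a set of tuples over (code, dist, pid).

{(LHR, 4260, 24), (LHR, 7380, 11), (LHR, 7860, 20)}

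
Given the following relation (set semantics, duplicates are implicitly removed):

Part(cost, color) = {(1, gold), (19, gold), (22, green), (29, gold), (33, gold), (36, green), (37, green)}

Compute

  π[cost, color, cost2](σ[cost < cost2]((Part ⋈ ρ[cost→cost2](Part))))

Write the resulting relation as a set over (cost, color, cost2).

{(1, gold, 19), (1, gold, 29), (1, gold, 33), (19, gold, 29), (19, gold, 33), (22, green, 36), (22, green, 37), (29, gold, 33), (36, green, 37)}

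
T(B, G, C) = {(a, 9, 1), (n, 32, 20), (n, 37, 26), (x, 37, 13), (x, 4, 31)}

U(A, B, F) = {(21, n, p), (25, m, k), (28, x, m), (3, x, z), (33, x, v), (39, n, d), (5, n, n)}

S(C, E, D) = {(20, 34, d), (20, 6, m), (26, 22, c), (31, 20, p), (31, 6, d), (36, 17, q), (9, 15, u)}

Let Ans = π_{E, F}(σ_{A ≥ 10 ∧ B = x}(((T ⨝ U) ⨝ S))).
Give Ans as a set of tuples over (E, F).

{(20, m), (20, v), (6, m), (6, v)}

Joining T and U on B yields {(n, 32, 20, 21, p), (n, 32, 20, 39, d), (n, 32, 20, 5, n), (n, 37, 26, 21, p), (n, 37, 26, 39, d), (n, 37, 26, 5, n), (x, 37, 13, 28, m), (x, 37, 13, 3, z), (x, 37, 13, 33, v), (x, 4, 31, 28, m), (x, 4, 31, 3, z), (x, 4, 31, 33, v)}.
Joining (T ⨝ U) and S on C yields {(n, 32, 20, 21, p, 34, d), (n, 32, 20, 21, p, 6, m), (n, 32, 20, 39, d, 34, d), (n, 32, 20, 39, d, 6, m), (n, 32, 20, 5, n, 34, d), (n, 32, 20, 5, n, 6, m), (n, 37, 26, 21, p, 22, c), (n, 37, 26, 39, d, 22, c), (n, 37, 26, 5, n, 22, c), (x, 4, 31, 28, m, 20, p), (x, 4, 31, 28, m, 6, d), (x, 4, 31, 3, z, 20, p), (x, 4, 31, 3, z, 6, d), (x, 4, 31, 33, v, 20, p), (x, 4, 31, 33, v, 6, d)}.
Apply σ_{A ≥ 10 ∧ B = x}; surviving tuples: {(x, 4, 31, 28, m, 20, p), (x, 4, 31, 28, m, 6, d), (x, 4, 31, 33, v, 20, p), (x, 4, 31, 33, v, 6, d)}
Keep only column(s) E, F: {(20, m), (20, v), (6, m), (6, v)}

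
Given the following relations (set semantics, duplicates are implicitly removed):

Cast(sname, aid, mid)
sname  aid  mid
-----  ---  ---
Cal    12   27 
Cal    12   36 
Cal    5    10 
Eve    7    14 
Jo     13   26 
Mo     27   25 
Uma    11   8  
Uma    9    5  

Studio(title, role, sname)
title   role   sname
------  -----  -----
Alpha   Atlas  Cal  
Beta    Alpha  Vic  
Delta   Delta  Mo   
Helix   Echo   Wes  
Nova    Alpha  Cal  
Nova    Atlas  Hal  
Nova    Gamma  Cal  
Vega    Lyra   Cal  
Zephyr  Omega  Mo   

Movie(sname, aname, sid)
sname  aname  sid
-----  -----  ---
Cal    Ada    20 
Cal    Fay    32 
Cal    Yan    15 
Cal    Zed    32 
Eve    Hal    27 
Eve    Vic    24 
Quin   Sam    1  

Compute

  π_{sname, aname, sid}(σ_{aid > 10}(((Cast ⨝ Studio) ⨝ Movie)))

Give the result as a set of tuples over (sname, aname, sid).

{(Cal, Ada, 20), (Cal, Fay, 32), (Cal, Yan, 15), (Cal, Zed, 32)}

Cast ⋈ Studio (natural join on sname): {(Cal, 12, 27, Alpha, Atlas), (Cal, 12, 27, Nova, Alpha), (Cal, 12, 27, Nova, Gamma), (Cal, 12, 27, Vega, Lyra), (Cal, 12, 36, Alpha, Atlas), (Cal, 12, 36, Nova, Alpha), (Cal, 12, 36, Nova, Gamma), (Cal, 12, 36, Vega, Lyra), (Cal, 5, 10, Alpha, Atlas), (Cal, 5, 10, Nova, Alpha), (Cal, 5, 10, Nova, Gamma), (Cal, 5, 10, Vega, Lyra), (Mo, 27, 25, Delta, Delta), (Mo, 27, 25, Zephyr, Omega)}
(Cast ⨝ Studio) ⋈ Movie (natural join on sname): {(Cal, 12, 27, Alpha, Atlas, Ada, 20), (Cal, 12, 27, Alpha, Atlas, Fay, 32), (Cal, 12, 27, Alpha, Atlas, Yan, 15), (Cal, 12, 27, Alpha, Atlas, Zed, 32), (Cal, 12, 27, Nova, Alpha, Ada, 20), (Cal, 12, 27, Nova, Alpha, Fay, 32), (Cal, 12, 27, Nova, Alpha, Yan, 15), (Cal, 12, 27, Nova, Alpha, Zed, 32), (Cal, 12, 27, Nova, Gamma, Ada, 20), (Cal, 12, 27, Nova, Gamma, Fay, 32), (Cal, 12, 27, Nova, Gamma, Yan, 15), (Cal, 12, 27, Nova, Gamma, Zed, 32), (Cal, 12, 27, Vega, Lyra, Ada, 20), (Cal, 12, 27, Vega, Lyra, Fay, 32), (Cal, 12, 27, Vega, Lyra, Yan, 15), (Cal, 12, 27, Vega, Lyra, Zed, 32), (Cal, 12, 36, Alpha, Atlas, Ada, 20), (Cal, 12, 36, Alpha, Atlas, Fay, 32), (Cal, 12, 36, Alpha, Atlas, Yan, 15), (Cal, 12, 36, Alpha, Atlas, Zed, 32), (Cal, 12, 36, Nova, Alpha, Ada, 20), (Cal, 12, 36, Nova, Alpha, Fay, 32), (Cal, 12, 36, Nova, Alpha, Yan, 15), (Cal, 12, 36, Nova, Alpha, Zed, 32), (Cal, 12, 36, Nova, Gamma, Ada, 20), (Cal, 12, 36, Nova, Gamma, Fay, 32), (Cal, 12, 36, Nova, Gamma, Yan, 15), (Cal, 12, 36, Nova, Gamma, Zed, 32), (Cal, 12, 36, Vega, Lyra, Ada, 20), (Cal, 12, 36, Vega, Lyra, Fay, 32), (Cal, 12, 36, Vega, Lyra, Yan, 15), (Cal, 12, 36, Vega, Lyra, Zed, 32), (Cal, 5, 10, Alpha, Atlas, Ada, 20), (Cal, 5, 10, Alpha, Atlas, Fay, 32), (Cal, 5, 10, Alpha, Atlas, Yan, 15), (Cal, 5, 10, Alpha, Atlas, Zed, 32), (Cal, 5, 10, Nova, Alpha, Ada, 20), (Cal, 5, 10, Nova, Alpha, Fay, 32), (Cal, 5, 10, Nova, Alpha, Yan, 15), (Cal, 5, 10, Nova, Alpha, Zed, 32), (Cal, 5, 10, Nova, Gamma, Ada, 20), (Cal, 5, 10, Nova, Gamma, Fay, 32), (Cal, 5, 10, Nova, Gamma, Yan, 15), (Cal, 5, 10, Nova, Gamma, Zed, 32), (Cal, 5, 10, Vega, Lyra, Ada, 20), (Cal, 5, 10, Vega, Lyra, Fay, 32), (Cal, 5, 10, Vega, Lyra, Yan, 15), (Cal, 5, 10, Vega, Lyra, Zed, 32)}
σ[aid > 10]: keep tuples satisfying aid > 10 → {(Cal, 12, 27, Alpha, Atlas, Ada, 20), (Cal, 12, 27, Alpha, Atlas, Fay, 32), (Cal, 12, 27, Alpha, Atlas, Yan, 15), (Cal, 12, 27, Alpha, Atlas, Zed, 32), (Cal, 12, 27, Nova, Alpha, Ada, 20), (Cal, 12, 27, Nova, Alpha, Fay, 32), (Cal, 12, 27, Nova, Alpha, Yan, 15), (Cal, 12, 27, Nova, Alpha, Zed, 32), (Cal, 12, 27, Nova, Gamma, Ada, 20), (Cal, 12, 27, Nova, Gamma, Fay, 32), (Cal, 12, 27, Nova, Gamma, Yan, 15), (Cal, 12, 27, Nova, Gamma, Zed, 32), (Cal, 12, 27, Vega, Lyra, Ada, 20), (Cal, 12, 27, Vega, Lyra, Fay, 32), (Cal, 12, 27, Vega, Lyra, Yan, 15), (Cal, 12, 27, Vega, Lyra, Zed, 32), (Cal, 12, 36, Alpha, Atlas, Ada, 20), (Cal, 12, 36, Alpha, Atlas, Fay, 32), (Cal, 12, 36, Alpha, Atlas, Yan, 15), (Cal, 12, 36, Alpha, Atlas, Zed, 32), (Cal, 12, 36, Nova, Alpha, Ada, 20), (Cal, 12, 36, Nova, Alpha, Fay, 32), (Cal, 12, 36, Nova, Alpha, Yan, 15), (Cal, 12, 36, Nova, Alpha, Zed, 32), (Cal, 12, 36, Nova, Gamma, Ada, 20), (Cal, 12, 36, Nova, Gamma, Fay, 32), (Cal, 12, 36, Nova, Gamma, Yan, 15), (Cal, 12, 36, Nova, Gamma, Zed, 32), (Cal, 12, 36, Vega, Lyra, Ada, 20), (Cal, 12, 36, Vega, Lyra, Fay, 32), (Cal, 12, 36, Vega, Lyra, Yan, 15), (Cal, 12, 36, Vega, Lyra, Zed, 32)}
π[sname, aname, sid]: project onto (sname, aname, sid) (28 duplicate(s) eliminated) → {(Cal, Ada, 20), (Cal, Fay, 32), (Cal, Yan, 15), (Cal, Zed, 32)}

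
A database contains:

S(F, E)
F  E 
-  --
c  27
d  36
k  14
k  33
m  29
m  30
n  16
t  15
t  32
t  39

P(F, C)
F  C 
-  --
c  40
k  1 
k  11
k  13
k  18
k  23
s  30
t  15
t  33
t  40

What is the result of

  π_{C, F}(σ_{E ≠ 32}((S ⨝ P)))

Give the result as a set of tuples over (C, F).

{(1, k), (11, k), (13, k), (15, t), (18, k), (23, k), (33, t), (40, c), (40, t)}

Natural join on F: {(c, 27, 40), (k, 14, 1), (k, 14, 11), (k, 14, 13), (k, 14, 18), (k, 14, 23), (k, 33, 1), (k, 33, 11), (k, 33, 13), (k, 33, 18), (k, 33, 23), (t, 15, 15), (t, 15, 33), (t, 15, 40), (t, 32, 15), (t, 32, 33), (t, 32, 40), (t, 39, 15), (t, 39, 33), (t, 39, 40)}
Filtering on E ≠ 32 leaves {(c, 27, 40), (k, 14, 1), (k, 14, 11), (k, 14, 13), (k, 14, 18), (k, 14, 23), (k, 33, 1), (k, 33, 11), (k, 33, 13), (k, 33, 18), (k, 33, 23), (t, 15, 15), (t, 15, 33), (t, 15, 40), (t, 39, 15), (t, 39, 33), (t, 39, 40)}.
π[C, F]: project onto (C, F) (8 duplicate(s) eliminated) → {(1, k), (11, k), (13, k), (15, t), (18, k), (23, k), (33, t), (40, c), (40, t)}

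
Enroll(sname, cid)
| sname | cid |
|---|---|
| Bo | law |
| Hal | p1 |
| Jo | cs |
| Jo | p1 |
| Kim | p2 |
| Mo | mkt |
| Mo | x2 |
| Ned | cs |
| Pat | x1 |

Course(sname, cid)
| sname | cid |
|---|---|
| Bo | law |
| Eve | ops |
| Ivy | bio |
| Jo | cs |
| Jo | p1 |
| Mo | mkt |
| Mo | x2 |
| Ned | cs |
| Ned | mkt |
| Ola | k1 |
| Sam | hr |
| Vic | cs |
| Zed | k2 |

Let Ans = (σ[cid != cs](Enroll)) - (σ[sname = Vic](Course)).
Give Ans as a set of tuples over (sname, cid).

σ[cid != cs]: keep tuples satisfying cid != cs → {(Bo, law), (Hal, p1), (Jo, p1), (Kim, p2), (Mo, mkt), (Mo, x2), (Pat, x1)}
σ[sname = Vic]: keep tuples satisfying sname = Vic → {(Vic, cs)}
Taking the difference: {(Bo, law), (Hal, p1), (Jo, p1), (Kim, p2), (Mo, mkt), (Mo, x2), (Pat, x1)}

{(Bo, law), (Hal, p1), (Jo, p1), (Kim, p2), (Mo, mkt), (Mo, x2), (Pat, x1)}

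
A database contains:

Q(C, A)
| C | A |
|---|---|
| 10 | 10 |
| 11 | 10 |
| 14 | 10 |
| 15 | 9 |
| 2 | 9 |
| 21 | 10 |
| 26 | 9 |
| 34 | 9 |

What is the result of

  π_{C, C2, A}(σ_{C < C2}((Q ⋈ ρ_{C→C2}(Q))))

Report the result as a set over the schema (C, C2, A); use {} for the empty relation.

{(10, 11, 10), (10, 14, 10), (10, 21, 10), (11, 14, 10), (11, 21, 10), (14, 21, 10), (15, 26, 9), (15, 34, 9), (2, 15, 9), (2, 26, 9), (2, 34, 9), (26, 34, 9)}

ρ[C→C2]: schema becomes (C2, A); tuples unchanged.
Joining Q and ρ_{C→C2}(Q) on A yields {(10, 10, 10), (10, 10, 11), (10, 10, 14), (10, 10, 21), (11, 10, 10), (11, 10, 11), (11, 10, 14), (11, 10, 21), (14, 10, 10), (14, 10, 11), (14, 10, 14), (14, 10, 21), (15, 9, 15), (15, 9, 2), (15, 9, 26), (15, 9, 34), (2, 9, 15), (2, 9, 2), (2, 9, 26), (2, 9, 34), (21, 10, 10), (21, 10, 11), (21, 10, 14), (21, 10, 21), (26, 9, 15), (26, 9, 2), (26, 9, 26), (26, 9, 34), (34, 9, 15), (34, 9, 2), (34, 9, 26), (34, 9, 34)}.
Apply σ_{C < C2}; surviving tuples: {(10, 10, 11), (10, 10, 14), (10, 10, 21), (11, 10, 14), (11, 10, 21), (14, 10, 21), (15, 9, 26), (15, 9, 34), (2, 9, 15), (2, 9, 26), (2, 9, 34), (26, 9, 34)}
Projecting to C, C2, A: {(10, 11, 10), (10, 14, 10), (10, 21, 10), (11, 14, 10), (11, 21, 10), (14, 21, 10), (15, 26, 9), (15, 34, 9), (2, 15, 9), (2, 26, 9), (2, 34, 9), (26, 34, 9)}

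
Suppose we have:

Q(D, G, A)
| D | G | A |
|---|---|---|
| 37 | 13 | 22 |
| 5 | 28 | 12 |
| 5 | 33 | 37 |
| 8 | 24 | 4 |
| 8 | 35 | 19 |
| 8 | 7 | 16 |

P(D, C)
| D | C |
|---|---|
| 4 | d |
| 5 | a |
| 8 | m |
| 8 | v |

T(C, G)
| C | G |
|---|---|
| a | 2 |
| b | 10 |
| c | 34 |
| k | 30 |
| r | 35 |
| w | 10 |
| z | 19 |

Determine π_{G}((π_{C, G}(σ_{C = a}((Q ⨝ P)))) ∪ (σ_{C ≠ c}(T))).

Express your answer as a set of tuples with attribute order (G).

{10, 19, 2, 28, 30, 33, 35}

Natural join on D: {(5, 28, 12, a), (5, 33, 37, a), (8, 24, 4, m), (8, 24, 4, v), (8, 35, 19, m), (8, 35, 19, v), (8, 7, 16, m), (8, 7, 16, v)}
Selection C = a: {(5, 28, 12, a), (5, 33, 37, a)}
π_{C, G} gives {(a, 28), (a, 33)}.
Selection C ≠ c: {(a, 2), (b, 10), (k, 30), (r, 35), (w, 10), (z, 19)}
Set union of the two operands is {(a, 2), (a, 28), (a, 33), (b, 10), (k, 30), (r, 35), (w, 10), (z, 19)}.
π_{G} gives {10, 19, 2, 28, 30, 33, 35} (1 duplicate(s) eliminated).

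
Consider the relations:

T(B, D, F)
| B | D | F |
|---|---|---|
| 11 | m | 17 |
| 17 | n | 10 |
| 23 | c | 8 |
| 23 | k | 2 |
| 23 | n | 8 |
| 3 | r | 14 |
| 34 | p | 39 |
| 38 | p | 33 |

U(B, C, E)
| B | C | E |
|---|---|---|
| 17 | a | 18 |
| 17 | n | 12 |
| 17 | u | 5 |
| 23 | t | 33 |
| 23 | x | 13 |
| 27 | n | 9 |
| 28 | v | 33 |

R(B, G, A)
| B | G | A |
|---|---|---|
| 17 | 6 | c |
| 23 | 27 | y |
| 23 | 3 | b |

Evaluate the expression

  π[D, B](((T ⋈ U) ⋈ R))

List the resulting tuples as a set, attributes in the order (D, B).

{(c, 23), (k, 23), (n, 17), (n, 23)}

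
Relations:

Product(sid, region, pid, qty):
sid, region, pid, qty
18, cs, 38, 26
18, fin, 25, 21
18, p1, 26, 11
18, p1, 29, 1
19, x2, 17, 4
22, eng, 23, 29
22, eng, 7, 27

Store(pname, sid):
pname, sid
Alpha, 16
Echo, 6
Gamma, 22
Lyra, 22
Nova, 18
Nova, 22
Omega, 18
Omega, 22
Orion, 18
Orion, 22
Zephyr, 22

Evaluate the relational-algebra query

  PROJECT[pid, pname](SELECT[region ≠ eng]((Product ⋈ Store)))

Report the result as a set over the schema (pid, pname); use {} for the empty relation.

{(25, Nova), (25, Omega), (25, Orion), (26, Nova), (26, Omega), (26, Orion), (29, Nova), (29, Omega), (29, Orion), (38, Nova), (38, Omega), (38, Orion)}

Product ⋈ Store (natural join on sid): {(18, cs, 38, 26, Nova), (18, cs, 38, 26, Omega), (18, cs, 38, 26, Orion), (18, fin, 25, 21, Nova), (18, fin, 25, 21, Omega), (18, fin, 25, 21, Orion), (18, p1, 26, 11, Nova), (18, p1, 26, 11, Omega), (18, p1, 26, 11, Orion), (18, p1, 29, 1, Nova), (18, p1, 29, 1, Omega), (18, p1, 29, 1, Orion), (22, eng, 23, 29, Gamma), (22, eng, 23, 29, Lyra), (22, eng, 23, 29, Nova), (22, eng, 23, 29, Omega), (22, eng, 23, 29, Orion), (22, eng, 23, 29, Zephyr), (22, eng, 7, 27, Gamma), (22, eng, 7, 27, Lyra), (22, eng, 7, 27, Nova), (22, eng, 7, 27, Omega), (22, eng, 7, 27, Orion), (22, eng, 7, 27, Zephyr)}
Selection region ≠ eng: {(18, cs, 38, 26, Nova), (18, cs, 38, 26, Omega), (18, cs, 38, 26, Orion), (18, fin, 25, 21, Nova), (18, fin, 25, 21, Omega), (18, fin, 25, 21, Orion), (18, p1, 26, 11, Nova), (18, p1, 26, 11, Omega), (18, p1, 26, 11, Orion), (18, p1, 29, 1, Nova), (18, p1, 29, 1, Omega), (18, p1, 29, 1, Orion)}
Projecting to pid, pname: {(25, Nova), (25, Omega), (25, Orion), (26, Nova), (26, Omega), (26, Orion), (29, Nova), (29, Omega), (29, Orion), (38, Nova), (38, Omega), (38, Orion)}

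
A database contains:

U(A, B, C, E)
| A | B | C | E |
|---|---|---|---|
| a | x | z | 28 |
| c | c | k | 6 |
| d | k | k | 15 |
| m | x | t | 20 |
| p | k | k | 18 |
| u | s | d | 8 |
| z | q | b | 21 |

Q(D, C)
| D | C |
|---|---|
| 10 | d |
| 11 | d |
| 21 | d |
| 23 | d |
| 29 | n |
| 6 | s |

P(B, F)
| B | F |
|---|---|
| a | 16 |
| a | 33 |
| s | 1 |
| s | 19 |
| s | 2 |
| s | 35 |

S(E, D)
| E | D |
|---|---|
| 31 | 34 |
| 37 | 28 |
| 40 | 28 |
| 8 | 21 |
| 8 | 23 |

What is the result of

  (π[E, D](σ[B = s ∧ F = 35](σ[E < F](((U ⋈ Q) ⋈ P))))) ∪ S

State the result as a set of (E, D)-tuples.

{(31, 34), (37, 28), (40, 28), (8, 10), (8, 11), (8, 21), (8, 23)}

U ⋈ Q (natural join on C): {(u, s, d, 8, 10), (u, s, d, 8, 11), (u, s, d, 8, 21), (u, s, d, 8, 23)}
(U ⋈ Q) ⋈ P (natural join on B): {(u, s, d, 8, 10, 1), (u, s, d, 8, 10, 19), (u, s, d, 8, 10, 2), (u, s, d, 8, 10, 35), (u, s, d, 8, 11, 1), (u, s, d, 8, 11, 19), (u, s, d, 8, 11, 2), (u, s, d, 8, 11, 35), (u, s, d, 8, 21, 1), (u, s, d, 8, 21, 19), (u, s, d, 8, 21, 2), (u, s, d, 8, 21, 35), (u, s, d, 8, 23, 1), (u, s, d, 8, 23, 19), (u, s, d, 8, 23, 2), (u, s, d, 8, 23, 35)}
Selection E < F: {(u, s, d, 8, 10, 19), (u, s, d, 8, 10, 35), (u, s, d, 8, 11, 19), (u, s, d, 8, 11, 35), (u, s, d, 8, 21, 19), (u, s, d, 8, 21, 35), (u, s, d, 8, 23, 19), (u, s, d, 8, 23, 35)}
Selection B = s ∧ F = 35: {(u, s, d, 8, 10, 35), (u, s, d, 8, 11, 35), (u, s, d, 8, 21, 35), (u, s, d, 8, 23, 35)}
Keep only column(s) E, D: {(8, 10), (8, 11), (8, 21), (8, 23)}
Set union of the two operands is {(31, 34), (37, 28), (40, 28), (8, 10), (8, 11), (8, 21), (8, 23)}.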